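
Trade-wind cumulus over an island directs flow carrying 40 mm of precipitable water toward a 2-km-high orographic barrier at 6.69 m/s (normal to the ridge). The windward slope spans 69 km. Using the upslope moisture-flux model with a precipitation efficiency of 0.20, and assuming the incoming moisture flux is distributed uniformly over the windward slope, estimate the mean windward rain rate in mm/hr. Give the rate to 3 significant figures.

R ≈ 2.79 mm/hr

Incoming column moisture flux per unit ridge length: F = V × PW = 6.69 × 40 = 267.6 mm·m/s.
Spread over the 69 km slope with efficiency ε = 0.20: R = ε·F/W = 0.20 × 267.6 / 69000 m = 7.757e-04 mm/s.
R = 7.757e-04 × 3600 = 2.79 mm/hr.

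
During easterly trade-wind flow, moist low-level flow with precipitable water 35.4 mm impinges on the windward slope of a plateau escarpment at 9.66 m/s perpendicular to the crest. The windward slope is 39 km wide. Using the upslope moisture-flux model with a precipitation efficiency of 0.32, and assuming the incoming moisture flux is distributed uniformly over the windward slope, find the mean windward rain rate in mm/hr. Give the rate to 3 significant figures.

Incoming column moisture flux per unit ridge length: F = V × PW = 9.66 × 35.4 = 341.964 mm·m/s.
Spread over the 39 km slope with efficiency ε = 0.32: R = ε·F/W = 0.32 × 341.964 / 39000 m = 2.806e-03 mm/s.
R = 2.806e-03 × 3600 = 10.1 mm/hr.

R ≈ 10.1 mm/hr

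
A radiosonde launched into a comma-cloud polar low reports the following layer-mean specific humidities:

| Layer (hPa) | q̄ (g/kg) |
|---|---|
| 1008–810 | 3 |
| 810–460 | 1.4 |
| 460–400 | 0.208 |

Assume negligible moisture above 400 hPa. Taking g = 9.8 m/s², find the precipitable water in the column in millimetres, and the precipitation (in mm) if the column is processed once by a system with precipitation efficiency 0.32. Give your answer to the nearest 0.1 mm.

Precipitable water is the column-integrated vapour mass per unit area: PW = (1/g) Σ q̄ Δp, with q in kg/kg and Δp in Pa (1 kg/m² of water = 1 mm).
Layer 1008–810 hPa: Δp = 198 hPa = 19800 Pa, q̄ = 0.003 kg/kg → 0.003 × 19800 / 9.8 = 6.06 mm
Layer 810–460 hPa: Δp = 350 hPa = 35000 Pa, q̄ = 0.0014 kg/kg → 0.0014 × 35000 / 9.8 = 5.00 mm
Layer 460–400 hPa: Δp = 60 hPa = 6000 Pa, q̄ = 0.000208 kg/kg → 0.000208 × 6000 / 9.8 = 0.13 mm
PW = 6.06 + 5.00 + 0.13 = 11.19 ≈ 11.2 mm.
Precipitation = ε × PW = 0.32 × 11.2 = 3.6 mm.

PW ≈ 11.2 mm; precipitation ≈ 3.6 mm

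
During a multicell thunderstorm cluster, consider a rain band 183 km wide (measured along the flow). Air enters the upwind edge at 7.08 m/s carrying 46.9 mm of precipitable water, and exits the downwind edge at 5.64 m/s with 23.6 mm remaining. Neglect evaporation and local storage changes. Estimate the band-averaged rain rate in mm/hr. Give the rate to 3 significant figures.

R ≈ 3.91 mm/hr

Column moisture flux per unit crosswind length is F = V × PW.
Inflow: F_in = 7.08 × 46.9 = 332.052 mm·m/s
Outflow: F_out = 5.64 × 23.6 = 133.104 mm·m/s
Steady-state rate R = (F_in − F_out)/L = (332.052 − 133.104) / 183000 m = 1.087e-03 mm/s.
R = 1.087e-03 × 3600 = 3.91 mm/hr.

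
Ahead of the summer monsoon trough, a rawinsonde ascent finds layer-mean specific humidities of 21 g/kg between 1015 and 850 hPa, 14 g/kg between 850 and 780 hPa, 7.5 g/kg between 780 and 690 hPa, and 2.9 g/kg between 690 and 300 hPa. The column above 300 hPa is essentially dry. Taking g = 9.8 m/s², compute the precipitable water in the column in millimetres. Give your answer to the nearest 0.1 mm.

Precipitable water is the column-integrated vapour mass per unit area: PW = (1/g) Σ q̄ Δp, with q in kg/kg and Δp in Pa (1 kg/m² of water = 1 mm).
Layer 1015–850 hPa: Δp = 165 hPa = 16500 Pa, q̄ = 0.021 kg/kg → 0.021 × 16500 / 9.8 = 35.36 mm
Layer 850–780 hPa: Δp = 70 hPa = 7000 Pa, q̄ = 0.014 kg/kg → 0.014 × 7000 / 9.8 = 10.00 mm
Layer 780–690 hPa: Δp = 90 hPa = 9000 Pa, q̄ = 0.0075 kg/kg → 0.0075 × 9000 / 9.8 = 6.89 mm
Layer 690–300 hPa: Δp = 390 hPa = 39000 Pa, q̄ = 0.0029 kg/kg → 0.0029 × 39000 / 9.8 = 11.54 mm
PW = 35.36 + 10.00 + 6.89 + 11.54 = 63.79 ≈ 63.8 mm.

PW ≈ 63.8 mm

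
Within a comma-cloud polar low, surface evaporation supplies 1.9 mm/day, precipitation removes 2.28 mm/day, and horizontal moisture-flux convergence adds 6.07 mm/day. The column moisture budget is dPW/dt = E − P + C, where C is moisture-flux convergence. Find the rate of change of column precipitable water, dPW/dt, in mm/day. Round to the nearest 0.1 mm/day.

dPW/dt ≈ 5.7 mm/day

dPW/dt = E − P + C = 1.9 − 2.28 + (6.07) = 5.7 mm/day.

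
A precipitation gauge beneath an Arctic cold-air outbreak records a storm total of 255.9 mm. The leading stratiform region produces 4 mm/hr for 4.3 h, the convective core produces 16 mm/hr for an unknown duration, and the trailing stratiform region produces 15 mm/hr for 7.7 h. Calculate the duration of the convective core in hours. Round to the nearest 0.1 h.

Known phases: 4 × 4.3 + 15 × 7.7 = 17.2 + 115.5 = 132.7 mm.
Remaining depth = 255.9 − 132.7 = 123.2 mm.
Duration = 123.2 / 16 = 7.7 h.

duration ≈ 7.7 h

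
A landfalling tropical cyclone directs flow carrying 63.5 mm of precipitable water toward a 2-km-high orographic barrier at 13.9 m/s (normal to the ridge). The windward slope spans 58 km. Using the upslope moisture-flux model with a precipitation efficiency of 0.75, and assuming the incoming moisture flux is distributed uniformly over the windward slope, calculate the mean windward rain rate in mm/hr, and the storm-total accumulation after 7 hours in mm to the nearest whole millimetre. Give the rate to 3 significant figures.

R ≈ 41.1 mm/hr; total ≈ 288 mm

Incoming column moisture flux per unit ridge length: F = V × PW = 13.9 × 63.5 = 882.65 mm·m/s.
Spread over the 58 km slope with efficiency ε = 0.75: R = ε·F/W = 0.75 × 882.65 / 58000 m = 1.141e-02 mm/s.
R = 1.141e-02 × 3600 = 41.1 mm/hr.
Over 7 h: total = 41.1 × 7 = 287.7 ≈ 288 mm.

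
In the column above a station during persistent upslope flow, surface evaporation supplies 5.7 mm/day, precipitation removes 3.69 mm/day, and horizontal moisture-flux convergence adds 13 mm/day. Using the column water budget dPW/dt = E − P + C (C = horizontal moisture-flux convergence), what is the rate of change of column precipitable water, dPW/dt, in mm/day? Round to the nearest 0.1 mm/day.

dPW/dt ≈ 15.0 mm/day

dPW/dt = E − P + C = 5.7 − 3.69 + (13) = 15.0 mm/day.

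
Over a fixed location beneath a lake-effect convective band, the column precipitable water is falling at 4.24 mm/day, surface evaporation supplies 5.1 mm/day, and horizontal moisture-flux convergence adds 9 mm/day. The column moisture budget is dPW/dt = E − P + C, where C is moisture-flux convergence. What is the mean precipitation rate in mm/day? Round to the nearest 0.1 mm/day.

dPW/dt = -4.24 mm/day.
P = E + C − dPW/dt = 5.1 + (9) − (-4.24) = 18.3 mm/day.

P ≈ 18.3 mm/day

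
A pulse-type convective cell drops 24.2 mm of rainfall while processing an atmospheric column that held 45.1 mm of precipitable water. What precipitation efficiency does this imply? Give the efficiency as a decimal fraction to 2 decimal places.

ε = rainfall / PW = 24.2 / 45.1 = 0.54.

ε ≈ 0.54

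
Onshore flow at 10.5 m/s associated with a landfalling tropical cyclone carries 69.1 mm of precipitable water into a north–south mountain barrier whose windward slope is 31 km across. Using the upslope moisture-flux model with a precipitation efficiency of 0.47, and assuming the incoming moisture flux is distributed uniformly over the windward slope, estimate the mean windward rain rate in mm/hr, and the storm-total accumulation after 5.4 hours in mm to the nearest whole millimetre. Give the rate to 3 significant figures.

Incoming column moisture flux per unit ridge length: F = V × PW = 10.5 × 69.1 = 725.55 mm·m/s.
Spread over the 31 km slope with efficiency ε = 0.47: R = ε·F/W = 0.47 × 725.55 / 31000 m = 1.100e-02 mm/s.
R = 1.100e-02 × 3600 = 39.6 mm/hr.
Over 5.4 h: total = 39.6 × 5.4 = 213.84 ≈ 214 mm.

R ≈ 39.6 mm/hr; total ≈ 214 mm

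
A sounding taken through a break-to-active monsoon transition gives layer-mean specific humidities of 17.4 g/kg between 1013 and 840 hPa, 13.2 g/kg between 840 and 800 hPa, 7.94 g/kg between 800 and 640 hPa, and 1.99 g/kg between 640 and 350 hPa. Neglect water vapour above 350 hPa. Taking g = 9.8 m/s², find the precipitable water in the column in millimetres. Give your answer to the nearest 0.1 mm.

Precipitable water is the column-integrated vapour mass per unit area: PW = (1/g) Σ q̄ Δp, with q in kg/kg and Δp in Pa (1 kg/m² of water = 1 mm).
Layer 1013–840 hPa: Δp = 173 hPa = 17300 Pa, q̄ = 0.0174 kg/kg → 0.0174 × 17300 / 9.8 = 30.72 mm
Layer 840–800 hPa: Δp = 40 hPa = 4000 Pa, q̄ = 0.0132 kg/kg → 0.0132 × 4000 / 9.8 = 5.39 mm
Layer 800–640 hPa: Δp = 160 hPa = 16000 Pa, q̄ = 0.00794 kg/kg → 0.00794 × 16000 / 9.8 = 12.96 mm
Layer 640–350 hPa: Δp = 290 hPa = 29000 Pa, q̄ = 0.00199 kg/kg → 0.00199 × 29000 / 9.8 = 5.89 mm
PW = 30.72 + 5.39 + 12.96 + 5.89 = 54.96 ≈ 55.0 mm.

PW ≈ 55.0 mm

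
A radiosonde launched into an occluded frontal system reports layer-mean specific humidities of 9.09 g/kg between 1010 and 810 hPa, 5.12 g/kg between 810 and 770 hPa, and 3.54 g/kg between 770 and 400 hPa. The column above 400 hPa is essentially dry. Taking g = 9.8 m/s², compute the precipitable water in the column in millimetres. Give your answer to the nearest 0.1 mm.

PW ≈ 34.0 mm

Precipitable water is the column-integrated vapour mass per unit area: PW = (1/g) Σ q̄ Δp, with q in kg/kg and Δp in Pa (1 kg/m² of water = 1 mm).
Layer 1010–810 hPa: Δp = 200 hPa = 20000 Pa, q̄ = 0.00909 kg/kg → 0.00909 × 20000 / 9.8 = 18.55 mm
Layer 810–770 hPa: Δp = 40 hPa = 4000 Pa, q̄ = 0.00512 kg/kg → 0.00512 × 4000 / 9.8 = 2.09 mm
Layer 770–400 hPa: Δp = 370 hPa = 37000 Pa, q̄ = 0.00354 kg/kg → 0.00354 × 37000 / 9.8 = 13.37 mm
PW = 18.55 + 2.09 + 13.37 = 34.01 ≈ 34.0 mm.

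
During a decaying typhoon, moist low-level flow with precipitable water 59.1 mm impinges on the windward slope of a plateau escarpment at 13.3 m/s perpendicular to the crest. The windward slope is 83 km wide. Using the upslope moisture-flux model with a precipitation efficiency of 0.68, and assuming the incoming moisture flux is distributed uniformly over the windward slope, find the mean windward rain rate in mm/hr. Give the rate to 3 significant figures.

Incoming column moisture flux per unit ridge length: F = V × PW = 13.3 × 59.1 = 786.03 mm·m/s.
Spread over the 83 km slope with efficiency ε = 0.68: R = ε·F/W = 0.68 × 786.03 / 83000 m = 6.440e-03 mm/s.
R = 6.440e-03 × 3600 = 23.2 mm/hr.

R ≈ 23.2 mm/hr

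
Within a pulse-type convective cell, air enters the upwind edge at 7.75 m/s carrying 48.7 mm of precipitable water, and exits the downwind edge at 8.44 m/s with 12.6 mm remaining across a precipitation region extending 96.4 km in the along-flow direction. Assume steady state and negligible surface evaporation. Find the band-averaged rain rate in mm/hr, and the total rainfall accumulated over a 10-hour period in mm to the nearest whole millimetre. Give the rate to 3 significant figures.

R ≈ 10.1 mm/hr; total ≈ 101 mm

Column moisture flux per unit crosswind length is F = V × PW.
Inflow: F_in = 7.75 × 48.7 = 377.425 mm·m/s
Outflow: F_out = 8.44 × 12.6 = 106.344 mm·m/s
Steady-state rate R = (F_in − F_out)/L = (377.425 − 106.344) / 96400 m = 2.812e-03 mm/s.
R = 2.812e-03 × 3600 = 10.1 mm/hr.
Over 10 h: total = 10.1 × 10 = 101 mm.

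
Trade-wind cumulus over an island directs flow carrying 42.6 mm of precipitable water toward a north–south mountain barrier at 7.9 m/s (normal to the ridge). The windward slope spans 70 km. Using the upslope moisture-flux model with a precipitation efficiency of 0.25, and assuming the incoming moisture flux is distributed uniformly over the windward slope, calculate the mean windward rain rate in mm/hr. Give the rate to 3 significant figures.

R ≈ 4.33 mm/hr

Incoming column moisture flux per unit ridge length: F = V × PW = 7.9 × 42.6 = 336.54 mm·m/s.
Spread over the 70 km slope with efficiency ε = 0.25: R = ε·F/W = 0.25 × 336.54 / 70000 m = 1.202e-03 mm/s.
R = 1.202e-03 × 3600 = 4.33 mm/hr.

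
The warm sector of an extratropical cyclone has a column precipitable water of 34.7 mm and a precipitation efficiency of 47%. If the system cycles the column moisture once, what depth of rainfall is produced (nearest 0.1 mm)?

rainfall ≈ 16.3 mm

Rainfall = ε × PW = 0.47 × 34.7 = 16.3 mm.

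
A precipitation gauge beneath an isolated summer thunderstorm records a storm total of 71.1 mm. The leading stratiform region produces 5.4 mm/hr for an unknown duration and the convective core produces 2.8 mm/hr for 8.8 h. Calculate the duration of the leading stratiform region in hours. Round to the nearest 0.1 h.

duration ≈ 8.6 h

Known phases: 2.8 × 8.8 = 24.64 mm.
Remaining depth = 71.1 − 24.64 = 46.46 mm.
Duration = 46.46 / 5.4 = 8.6 h.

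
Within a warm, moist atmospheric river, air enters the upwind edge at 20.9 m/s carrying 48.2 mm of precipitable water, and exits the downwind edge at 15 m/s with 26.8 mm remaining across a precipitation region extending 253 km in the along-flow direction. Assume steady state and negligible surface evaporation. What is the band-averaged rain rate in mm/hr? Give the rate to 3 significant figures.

Column moisture flux per unit crosswind length is F = V × PW.
Inflow: F_in = 20.9 × 48.2 = 1007.38 mm·m/s
Outflow: F_out = 15 × 26.8 = 402 mm·m/s
Steady-state rate R = (F_in − F_out)/L = (1007.38 − 402) / 253000 m = 2.393e-03 mm/s.
R = 2.393e-03 × 3600 = 8.61 mm/hr.

R ≈ 8.61 mm/hr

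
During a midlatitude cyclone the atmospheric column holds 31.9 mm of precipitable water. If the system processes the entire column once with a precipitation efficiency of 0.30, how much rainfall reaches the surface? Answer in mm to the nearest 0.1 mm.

Rainfall = ε × PW = 0.30 × 31.9 = 9.6 mm.

rainfall ≈ 9.6 mm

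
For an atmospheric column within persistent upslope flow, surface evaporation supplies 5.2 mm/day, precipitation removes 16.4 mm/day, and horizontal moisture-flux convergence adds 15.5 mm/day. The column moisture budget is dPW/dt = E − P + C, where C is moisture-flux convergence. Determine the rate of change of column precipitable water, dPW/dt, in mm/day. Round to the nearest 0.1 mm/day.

dPW/dt = E − P + C = 5.2 − 16.4 + (15.5) = 4.3 mm/day.

dPW/dt ≈ 4.3 mm/day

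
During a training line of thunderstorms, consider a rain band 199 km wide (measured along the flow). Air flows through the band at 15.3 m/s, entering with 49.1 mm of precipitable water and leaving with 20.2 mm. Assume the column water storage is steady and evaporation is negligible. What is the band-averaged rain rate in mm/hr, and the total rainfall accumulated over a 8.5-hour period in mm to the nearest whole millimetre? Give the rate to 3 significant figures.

Column moisture flux per unit crosswind length is F = V × PW.
Inflow: F_in = 15.3 × 49.1 = 751.23 mm·m/s
Outflow: F_out = 15.3 × 20.2 = 309.06 mm·m/s
Steady-state rate R = (F_in − F_out)/L = (751.23 − 309.06) / 199000 m = 2.222e-03 mm/s.
R = 2.222e-03 × 3600 = 8.00 mm/hr.
Over 8.5 h: total = 8.00 × 8.5 = 68 mm.

R ≈ 8.00 mm/hr; total ≈ 68 mm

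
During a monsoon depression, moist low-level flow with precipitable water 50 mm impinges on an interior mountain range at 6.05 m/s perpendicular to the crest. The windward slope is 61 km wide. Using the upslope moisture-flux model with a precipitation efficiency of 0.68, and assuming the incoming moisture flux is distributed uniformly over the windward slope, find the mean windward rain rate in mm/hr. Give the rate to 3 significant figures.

Incoming column moisture flux per unit ridge length: F = V × PW = 6.05 × 50 = 302.5 mm·m/s.
Spread over the 61 km slope with efficiency ε = 0.68: R = ε·F/W = 0.68 × 302.5 / 61000 m = 3.372e-03 mm/s.
R = 3.372e-03 × 3600 = 12.1 mm/hr.

R ≈ 12.1 mm/hr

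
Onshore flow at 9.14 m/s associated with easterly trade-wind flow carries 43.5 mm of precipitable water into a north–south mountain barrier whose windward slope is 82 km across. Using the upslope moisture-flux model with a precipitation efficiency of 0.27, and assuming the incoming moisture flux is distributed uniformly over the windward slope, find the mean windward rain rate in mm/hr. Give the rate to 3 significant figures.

Incoming column moisture flux per unit ridge length: F = V × PW = 9.14 × 43.5 = 397.59 mm·m/s.
Spread over the 82 km slope with efficiency ε = 0.27: R = ε·F/W = 0.27 × 397.59 / 82000 m = 1.309e-03 mm/s.
R = 1.309e-03 × 3600 = 4.71 mm/hr.

R ≈ 4.71 mm/hr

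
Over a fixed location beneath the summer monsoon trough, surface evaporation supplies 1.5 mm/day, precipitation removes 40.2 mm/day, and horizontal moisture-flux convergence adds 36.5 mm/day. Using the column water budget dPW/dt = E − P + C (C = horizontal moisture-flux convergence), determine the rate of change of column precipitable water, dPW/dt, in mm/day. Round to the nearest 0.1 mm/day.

dPW/dt ≈ -2.2 mm/day

dPW/dt = E − P + C = 1.5 − 40.2 + (36.5) = -2.2 mm/day.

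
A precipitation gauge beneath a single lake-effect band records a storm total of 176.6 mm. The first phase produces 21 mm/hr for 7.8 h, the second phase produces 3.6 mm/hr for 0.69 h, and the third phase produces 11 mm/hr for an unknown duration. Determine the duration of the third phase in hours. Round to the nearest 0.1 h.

Known phases: 21 × 7.8 + 3.6 × 0.69 = 163.8 + 2.484 = 166.284 mm.
Remaining depth = 176.6 − 166.284 = 10.316 mm.
Duration = 10.316 / 11 = 0.9 h.

duration ≈ 0.9 h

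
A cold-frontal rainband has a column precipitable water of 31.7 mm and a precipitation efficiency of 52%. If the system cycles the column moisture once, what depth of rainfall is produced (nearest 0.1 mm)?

Rainfall = ε × PW = 0.52 × 31.7 = 16.5 mm.

rainfall ≈ 16.5 mm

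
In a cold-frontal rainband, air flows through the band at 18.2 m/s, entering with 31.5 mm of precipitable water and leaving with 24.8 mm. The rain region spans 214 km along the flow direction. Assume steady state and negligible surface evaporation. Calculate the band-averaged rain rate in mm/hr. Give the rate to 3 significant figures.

R ≈ 2.05 mm/hr

Column moisture flux per unit crosswind length is F = V × PW.
Inflow: F_in = 18.2 × 31.5 = 573.3 mm·m/s
Outflow: F_out = 18.2 × 24.8 = 451.36 mm·m/s
Steady-state rate R = (F_in − F_out)/L = (573.3 − 451.36) / 214000 m = 5.698e-04 mm/s.
R = 5.698e-04 × 3600 = 2.05 mm/hr.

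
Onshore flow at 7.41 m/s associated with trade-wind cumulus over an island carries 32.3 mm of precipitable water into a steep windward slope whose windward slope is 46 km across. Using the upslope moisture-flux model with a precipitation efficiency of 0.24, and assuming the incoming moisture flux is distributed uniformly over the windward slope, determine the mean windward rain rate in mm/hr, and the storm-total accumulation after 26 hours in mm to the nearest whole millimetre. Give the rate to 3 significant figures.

R ≈ 4.50 mm/hr; total ≈ 117 mm

Incoming column moisture flux per unit ridge length: F = V × PW = 7.41 × 32.3 = 239.343 mm·m/s.
Spread over the 46 km slope with efficiency ε = 0.24: R = ε·F/W = 0.24 × 239.343 / 46000 m = 1.249e-03 mm/s.
R = 1.249e-03 × 3600 = 4.50 mm/hr.
Over 26 h: total = 4.50 × 26 = 117 mm.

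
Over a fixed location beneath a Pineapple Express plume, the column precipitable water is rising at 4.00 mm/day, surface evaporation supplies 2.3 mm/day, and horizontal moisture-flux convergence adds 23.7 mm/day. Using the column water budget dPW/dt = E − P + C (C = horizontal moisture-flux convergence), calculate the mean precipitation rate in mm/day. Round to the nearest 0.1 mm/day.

dPW/dt = +4.00 mm/day.
P = E + C − dPW/dt = 2.3 + (23.7) − (+4.00) = 22.0 mm/day.

P ≈ 22.0 mm/day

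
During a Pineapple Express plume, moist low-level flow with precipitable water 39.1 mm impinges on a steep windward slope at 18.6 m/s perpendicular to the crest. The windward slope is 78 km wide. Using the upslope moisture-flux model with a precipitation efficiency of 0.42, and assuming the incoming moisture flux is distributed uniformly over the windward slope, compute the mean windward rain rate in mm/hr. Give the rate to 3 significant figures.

R ≈ 14.1 mm/hr

Incoming column moisture flux per unit ridge length: F = V × PW = 18.6 × 39.1 = 727.26 mm·m/s.
Spread over the 78 km slope with efficiency ε = 0.42: R = ε·F/W = 0.42 × 727.26 / 78000 m = 3.916e-03 mm/s.
R = 3.916e-03 × 3600 = 14.1 mm/hr.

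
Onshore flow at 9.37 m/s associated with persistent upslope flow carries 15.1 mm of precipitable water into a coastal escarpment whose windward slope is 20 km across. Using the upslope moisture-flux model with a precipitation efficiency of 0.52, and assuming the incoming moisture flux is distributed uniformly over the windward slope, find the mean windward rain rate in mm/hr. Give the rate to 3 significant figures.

R ≈ 13.2 mm/hr

Incoming column moisture flux per unit ridge length: F = V × PW = 9.37 × 15.1 = 141.487 mm·m/s.
Spread over the 20 km slope with efficiency ε = 0.52: R = ε·F/W = 0.52 × 141.487 / 20000 m = 3.679e-03 mm/s.
R = 3.679e-03 × 3600 = 13.2 mm/hr.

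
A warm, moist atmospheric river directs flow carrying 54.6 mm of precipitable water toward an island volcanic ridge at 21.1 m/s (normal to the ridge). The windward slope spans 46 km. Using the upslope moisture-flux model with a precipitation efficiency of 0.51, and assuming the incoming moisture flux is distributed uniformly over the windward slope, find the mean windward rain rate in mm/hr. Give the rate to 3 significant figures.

Incoming column moisture flux per unit ridge length: F = V × PW = 21.1 × 54.6 = 1152.06 mm·m/s.
Spread over the 46 km slope with efficiency ε = 0.51: R = ε·F/W = 0.51 × 1152.06 / 46000 m = 1.277e-02 mm/s.
R = 1.277e-02 × 3600 = 46.0 mm/hr.

R ≈ 46.0 mm/hr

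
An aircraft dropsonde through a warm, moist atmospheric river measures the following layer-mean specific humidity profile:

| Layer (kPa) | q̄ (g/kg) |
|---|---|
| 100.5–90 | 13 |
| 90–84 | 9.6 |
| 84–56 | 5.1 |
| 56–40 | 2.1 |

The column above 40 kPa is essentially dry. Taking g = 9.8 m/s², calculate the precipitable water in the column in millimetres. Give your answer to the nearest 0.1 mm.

PW ≈ 37.8 mm

Precipitable water is the column-integrated vapour mass per unit area: PW = (1/g) Σ q̄ Δp, with q in kg/kg and Δp in Pa (1 kg/m² of water = 1 mm).
Layer 100.5–90 kPa: Δp = 105 hPa = 10500 Pa, q̄ = 0.013 kg/kg → 0.013 × 10500 / 9.8 = 13.93 mm
Layer 90–84 kPa: Δp = 60 hPa = 6000 Pa, q̄ = 0.0096 kg/kg → 0.0096 × 6000 / 9.8 = 5.88 mm
Layer 84–56 kPa: Δp = 280 hPa = 28000 Pa, q̄ = 0.0051 kg/kg → 0.0051 × 28000 / 9.8 = 14.57 mm
Layer 56–40 kPa: Δp = 160 hPa = 16000 Pa, q̄ = 0.0021 kg/kg → 0.0021 × 16000 / 9.8 = 3.43 mm
PW = 13.93 + 5.88 + 14.57 + 3.43 = 37.81 ≈ 37.8 mm.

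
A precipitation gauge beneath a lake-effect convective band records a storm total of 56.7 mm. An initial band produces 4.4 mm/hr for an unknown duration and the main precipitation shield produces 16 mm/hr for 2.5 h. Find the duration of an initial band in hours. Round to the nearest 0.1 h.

Known phases: 16 × 2.5 = 40 mm.
Remaining depth = 56.7 − 40 = 16.7 mm.
Duration = 16.7 / 4.4 = 3.8 h.

duration ≈ 3.8 h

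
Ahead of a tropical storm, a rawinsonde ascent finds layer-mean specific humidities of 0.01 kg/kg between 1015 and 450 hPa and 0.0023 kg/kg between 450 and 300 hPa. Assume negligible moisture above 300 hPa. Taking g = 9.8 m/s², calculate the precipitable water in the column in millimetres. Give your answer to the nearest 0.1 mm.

PW ≈ 61.2 mm

Precipitable water is the column-integrated vapour mass per unit area: PW = (1/g) Σ q̄ Δp, with q in kg/kg and Δp in Pa (1 kg/m² of water = 1 mm).
Layer 1015–450 hPa: Δp = 565 hPa = 56500 Pa, q̄ = 0.01 kg/kg → 0.01 × 56500 / 9.8 = 57.65 mm
Layer 450–300 hPa: Δp = 150 hPa = 15000 Pa, q̄ = 0.0023 kg/kg → 0.0023 × 15000 / 9.8 = 3.52 mm
PW = 57.65 + 3.52 = 61.17 ≈ 61.2 mm.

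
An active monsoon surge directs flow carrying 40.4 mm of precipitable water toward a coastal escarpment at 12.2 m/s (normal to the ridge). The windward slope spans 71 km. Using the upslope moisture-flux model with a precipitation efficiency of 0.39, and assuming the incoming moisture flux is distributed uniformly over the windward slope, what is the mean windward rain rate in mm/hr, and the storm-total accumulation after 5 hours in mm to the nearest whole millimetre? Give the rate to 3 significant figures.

Incoming column moisture flux per unit ridge length: F = V × PW = 12.2 × 40.4 = 492.88 mm·m/s.
Spread over the 71 km slope with efficiency ε = 0.39: R = ε·F/W = 0.39 × 492.88 / 71000 m = 2.707e-03 mm/s.
R = 2.707e-03 × 3600 = 9.75 mm/hr.
Over 5 h: total = 9.75 × 5 = 48.75 ≈ 49 mm.

R ≈ 9.75 mm/hr; total ≈ 49 mm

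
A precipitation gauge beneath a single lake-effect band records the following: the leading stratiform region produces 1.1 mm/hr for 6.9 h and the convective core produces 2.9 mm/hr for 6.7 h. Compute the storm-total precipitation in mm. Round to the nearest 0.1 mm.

total ≈ 27.0 mm

Total = Σ Rᵢ Δtᵢ = 1.1 × 6.9 + 2.9 × 6.7
      = 7.59 + 19.43 = 27.0 mm.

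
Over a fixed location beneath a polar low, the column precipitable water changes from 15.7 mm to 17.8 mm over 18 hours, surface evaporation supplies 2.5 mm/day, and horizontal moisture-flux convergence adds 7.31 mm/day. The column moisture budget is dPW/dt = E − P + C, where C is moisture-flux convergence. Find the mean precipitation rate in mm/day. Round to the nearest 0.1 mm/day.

P ≈ 7.0 mm/day

dPW/dt = (17.8 − 15.7) mm / (18/24 day) = +2.800 mm/day.
P = E + C − dPW/dt = 2.5 + (7.31) − (+2.800) = 7.0 mm/day.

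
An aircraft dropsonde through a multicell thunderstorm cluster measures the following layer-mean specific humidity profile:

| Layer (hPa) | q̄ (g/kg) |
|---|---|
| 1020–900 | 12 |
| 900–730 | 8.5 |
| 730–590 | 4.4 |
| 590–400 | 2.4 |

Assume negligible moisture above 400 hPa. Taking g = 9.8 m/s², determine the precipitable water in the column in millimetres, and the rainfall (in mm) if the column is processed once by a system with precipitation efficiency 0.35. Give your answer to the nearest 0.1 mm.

Precipitable water is the column-integrated vapour mass per unit area: PW = (1/g) Σ q̄ Δp, with q in kg/kg and Δp in Pa (1 kg/m² of water = 1 mm).
Layer 1020–900 hPa: Δp = 120 hPa = 12000 Pa, q̄ = 0.012 kg/kg → 0.012 × 12000 / 9.8 = 14.69 mm
Layer 900–730 hPa: Δp = 170 hPa = 17000 Pa, q̄ = 0.0085 kg/kg → 0.0085 × 17000 / 9.8 = 14.74 mm
Layer 730–590 hPa: Δp = 140 hPa = 14000 Pa, q̄ = 0.0044 kg/kg → 0.0044 × 14000 / 9.8 = 6.29 mm
Layer 590–400 hPa: Δp = 190 hPa = 19000 Pa, q̄ = 0.0024 kg/kg → 0.0024 × 19000 / 9.8 = 4.65 mm
PW = 14.69 + 14.74 + 6.29 + 4.65 = 40.37 ≈ 40.4 mm.
Rainfall = ε × PW = 0.35 × 40.4 = 14.1 mm.

PW ≈ 40.4 mm; rainfall ≈ 14.1 mm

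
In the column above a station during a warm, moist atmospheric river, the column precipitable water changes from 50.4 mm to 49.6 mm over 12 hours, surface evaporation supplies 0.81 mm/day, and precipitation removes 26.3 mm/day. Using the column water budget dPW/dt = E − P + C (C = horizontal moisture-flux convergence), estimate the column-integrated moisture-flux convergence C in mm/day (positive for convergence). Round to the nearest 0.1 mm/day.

dPW/dt = (49.6 − 50.4) mm / (12/24 day) = -1.600 mm/day.
C = dPW/dt − E + P = (-1.600) − 0.81 + 26.3 = 23.9 mm/day.

C ≈ 23.9 mm/day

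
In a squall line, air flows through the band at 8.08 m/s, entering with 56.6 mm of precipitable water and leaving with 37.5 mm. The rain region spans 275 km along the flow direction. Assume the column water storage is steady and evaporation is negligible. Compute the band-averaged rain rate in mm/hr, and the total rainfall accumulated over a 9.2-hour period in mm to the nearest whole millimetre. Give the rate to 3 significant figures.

Column moisture flux per unit crosswind length is F = V × PW.
Inflow: F_in = 8.08 × 56.6 = 457.328 mm·m/s
Outflow: F_out = 8.08 × 37.5 = 303 mm·m/s
Steady-state rate R = (F_in − F_out)/L = (457.328 − 303) / 275000 m = 5.612e-04 mm/s.
R = 5.612e-04 × 3600 = 2.02 mm/hr.
Over 9.2 h: total = 2.02 × 9.2 = 18.584 ≈ 19 mm.

R ≈ 2.02 mm/hr; total ≈ 19 mm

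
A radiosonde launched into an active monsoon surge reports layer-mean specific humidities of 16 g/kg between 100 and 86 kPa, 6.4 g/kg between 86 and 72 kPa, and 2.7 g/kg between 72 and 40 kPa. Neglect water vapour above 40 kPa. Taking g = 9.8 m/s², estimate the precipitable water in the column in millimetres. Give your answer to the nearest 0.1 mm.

Precipitable water is the column-integrated vapour mass per unit area: PW = (1/g) Σ q̄ Δp, with q in kg/kg and Δp in Pa (1 kg/m² of water = 1 mm).
Layer 100–86 kPa: Δp = 140 hPa = 14000 Pa, q̄ = 0.016 kg/kg → 0.016 × 14000 / 9.8 = 22.86 mm
Layer 86–72 kPa: Δp = 140 hPa = 14000 Pa, q̄ = 0.0064 kg/kg → 0.0064 × 14000 / 9.8 = 9.14 mm
Layer 72–40 kPa: Δp = 320 hPa = 32000 Pa, q̄ = 0.0027 kg/kg → 0.0027 × 32000 / 9.8 = 8.82 mm
PW = 22.86 + 9.14 + 8.82 = 40.82 ≈ 40.8 mm.

PW ≈ 40.8 mm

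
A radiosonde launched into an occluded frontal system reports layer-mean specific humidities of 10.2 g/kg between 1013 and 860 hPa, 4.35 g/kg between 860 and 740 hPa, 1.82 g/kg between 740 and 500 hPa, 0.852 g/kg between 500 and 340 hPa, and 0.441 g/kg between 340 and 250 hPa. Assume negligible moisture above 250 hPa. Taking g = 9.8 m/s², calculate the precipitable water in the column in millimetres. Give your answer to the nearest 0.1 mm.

Precipitable water is the column-integrated vapour mass per unit area: PW = (1/g) Σ q̄ Δp, with q in kg/kg and Δp in Pa (1 kg/m² of water = 1 mm).
Layer 1013–860 hPa: Δp = 153 hPa = 15300 Pa, q̄ = 0.0102 kg/kg → 0.0102 × 15300 / 9.8 = 15.92 mm
Layer 860–740 hPa: Δp = 120 hPa = 12000 Pa, q̄ = 0.00435 kg/kg → 0.00435 × 12000 / 9.8 = 5.33 mm
Layer 740–500 hPa: Δp = 240 hPa = 24000 Pa, q̄ = 0.00182 kg/kg → 0.00182 × 24000 / 9.8 = 4.46 mm
Layer 500–340 hPa: Δp = 160 hPa = 16000 Pa, q̄ = 0.000852 kg/kg → 0.000852 × 16000 / 9.8 = 1.39 mm
Layer 340–250 hPa: Δp = 90 hPa = 9000 Pa, q̄ = 0.000441 kg/kg → 0.000441 × 9000 / 9.8 = 0.40 mm
PW = 15.92 + 5.33 + 4.46 + 1.39 + 0.40 = 27.50 ≈ 27.5 mm.

PW ≈ 27.5 mm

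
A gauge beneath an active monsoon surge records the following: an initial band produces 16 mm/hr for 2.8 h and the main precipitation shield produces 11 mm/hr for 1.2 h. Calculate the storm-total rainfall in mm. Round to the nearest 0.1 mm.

total ≈ 58.0 mm

Total = Σ Rᵢ Δtᵢ = 16 × 2.8 + 11 × 1.2
      = 44.8 + 13.2 = 58.0 mm.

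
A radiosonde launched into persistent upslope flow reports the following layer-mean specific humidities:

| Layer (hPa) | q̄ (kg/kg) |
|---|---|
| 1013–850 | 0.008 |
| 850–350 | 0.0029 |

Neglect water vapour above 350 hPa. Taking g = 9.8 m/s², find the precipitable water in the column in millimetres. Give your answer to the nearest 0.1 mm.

PW ≈ 28.1 mm

Precipitable water is the column-integrated vapour mass per unit area: PW = (1/g) Σ q̄ Δp, with q in kg/kg and Δp in Pa (1 kg/m² of water = 1 mm).
Layer 1013–850 hPa: Δp = 163 hPa = 16300 Pa, q̄ = 0.008 kg/kg → 0.008 × 16300 / 9.8 = 13.31 mm
Layer 850–350 hPa: Δp = 500 hPa = 50000 Pa, q̄ = 0.0029 kg/kg → 0.0029 × 50000 / 9.8 = 14.80 mm
PW = 13.31 + 14.80 = 28.11 ≈ 28.1 mm.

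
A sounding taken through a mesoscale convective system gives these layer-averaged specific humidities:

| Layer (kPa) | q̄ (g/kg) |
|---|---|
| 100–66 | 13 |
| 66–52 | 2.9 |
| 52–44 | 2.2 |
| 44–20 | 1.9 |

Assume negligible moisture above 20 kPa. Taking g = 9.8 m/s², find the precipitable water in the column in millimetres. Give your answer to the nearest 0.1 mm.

Precipitable water is the column-integrated vapour mass per unit area: PW = (1/g) Σ q̄ Δp, with q in kg/kg and Δp in Pa (1 kg/m² of water = 1 mm).
Layer 100–66 kPa: Δp = 340 hPa = 34000 Pa, q̄ = 0.013 kg/kg → 0.013 × 34000 / 9.8 = 45.10 mm
Layer 66–52 kPa: Δp = 140 hPa = 14000 Pa, q̄ = 0.0029 kg/kg → 0.0029 × 14000 / 9.8 = 4.14 mm
Layer 52–44 kPa: Δp = 80 hPa = 8000 Pa, q̄ = 0.0022 kg/kg → 0.0022 × 8000 / 9.8 = 1.80 mm
Layer 44–20 kPa: Δp = 240 hPa = 24000 Pa, q̄ = 0.0019 kg/kg → 0.0019 × 24000 / 9.8 = 4.65 mm
PW = 45.10 + 4.14 + 1.80 + 4.65 = 55.69 ≈ 55.7 mm.

PW ≈ 55.7 mm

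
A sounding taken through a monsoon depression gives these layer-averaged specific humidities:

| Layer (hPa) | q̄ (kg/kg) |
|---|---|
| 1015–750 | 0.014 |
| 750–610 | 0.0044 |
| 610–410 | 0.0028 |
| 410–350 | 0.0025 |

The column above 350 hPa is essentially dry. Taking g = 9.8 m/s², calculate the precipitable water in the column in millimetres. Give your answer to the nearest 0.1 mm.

Precipitable water is the column-integrated vapour mass per unit area: PW = (1/g) Σ q̄ Δp, with q in kg/kg and Δp in Pa (1 kg/m² of water = 1 mm).
Layer 1015–750 hPa: Δp = 265 hPa = 26500 Pa, q̄ = 0.014 kg/kg → 0.014 × 26500 / 9.8 = 37.86 mm
Layer 750–610 hPa: Δp = 140 hPa = 14000 Pa, q̄ = 0.0044 kg/kg → 0.0044 × 14000 / 9.8 = 6.29 mm
Layer 610–410 hPa: Δp = 200 hPa = 20000 Pa, q̄ = 0.0028 kg/kg → 0.0028 × 20000 / 9.8 = 5.71 mm
Layer 410–350 hPa: Δp = 60 hPa = 6000 Pa, q̄ = 0.0025 kg/kg → 0.0025 × 6000 / 9.8 = 1.53 mm
PW = 37.86 + 6.29 + 5.71 + 1.53 = 51.39 ≈ 51.4 mm.

PW ≈ 51.4 mm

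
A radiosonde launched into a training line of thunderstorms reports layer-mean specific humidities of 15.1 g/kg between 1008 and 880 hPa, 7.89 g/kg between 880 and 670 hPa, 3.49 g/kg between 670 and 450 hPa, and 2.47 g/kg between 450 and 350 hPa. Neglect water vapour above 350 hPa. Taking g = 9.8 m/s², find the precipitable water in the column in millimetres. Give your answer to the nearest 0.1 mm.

PW ≈ 47.0 mm

Precipitable water is the column-integrated vapour mass per unit area: PW = (1/g) Σ q̄ Δp, with q in kg/kg and Δp in Pa (1 kg/m² of water = 1 mm).
Layer 1008–880 hPa: Δp = 128 hPa = 12800 Pa, q̄ = 0.0151 kg/kg → 0.0151 × 12800 / 9.8 = 19.72 mm
Layer 880–670 hPa: Δp = 210 hPa = 21000 Pa, q̄ = 0.00789 kg/kg → 0.00789 × 21000 / 9.8 = 16.91 mm
Layer 670–450 hPa: Δp = 220 hPa = 22000 Pa, q̄ = 0.00349 kg/kg → 0.00349 × 22000 / 9.8 = 7.83 mm
Layer 450–350 hPa: Δp = 100 hPa = 10000 Pa, q̄ = 0.00247 kg/kg → 0.00247 × 10000 / 9.8 = 2.52 mm
PW = 19.72 + 16.91 + 7.83 + 2.52 = 46.98 ≈ 47.0 mm.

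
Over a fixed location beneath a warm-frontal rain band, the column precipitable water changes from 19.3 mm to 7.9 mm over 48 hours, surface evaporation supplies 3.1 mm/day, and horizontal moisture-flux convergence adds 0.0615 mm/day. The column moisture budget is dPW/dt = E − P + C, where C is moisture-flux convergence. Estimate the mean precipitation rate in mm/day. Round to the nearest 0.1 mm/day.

dPW/dt = (7.9 − 19.3) mm / (48/24 day) = -5.700 mm/day.
P = E + C − dPW/dt = 3.1 + (0.0615) − (-5.700) = 8.9 mm/day.

P ≈ 8.9 mm/day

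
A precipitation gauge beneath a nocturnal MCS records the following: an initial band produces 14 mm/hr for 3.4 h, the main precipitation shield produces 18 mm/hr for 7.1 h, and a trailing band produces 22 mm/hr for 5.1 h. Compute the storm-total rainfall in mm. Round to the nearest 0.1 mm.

Total = Σ Rᵢ Δtᵢ = 14 × 3.4 + 18 × 7.1 + 22 × 5.1
      = 47.6 + 127.8 + 112.2 = 287.6 mm.

total ≈ 287.6 mm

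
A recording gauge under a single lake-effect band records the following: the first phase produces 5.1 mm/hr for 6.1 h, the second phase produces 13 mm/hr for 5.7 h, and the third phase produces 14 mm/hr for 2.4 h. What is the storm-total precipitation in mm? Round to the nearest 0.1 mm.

Total = Σ Rᵢ Δtᵢ = 5.1 × 6.1 + 13 × 5.7 + 14 × 2.4
      = 31.11 + 74.1 + 33.6 = 138.8 mm.

total ≈ 138.8 mm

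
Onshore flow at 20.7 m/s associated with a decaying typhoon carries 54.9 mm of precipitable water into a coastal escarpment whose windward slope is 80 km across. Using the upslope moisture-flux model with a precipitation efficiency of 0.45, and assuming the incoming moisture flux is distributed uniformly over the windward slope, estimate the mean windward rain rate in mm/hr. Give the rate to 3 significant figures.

Incoming column moisture flux per unit ridge length: F = V × PW = 20.7 × 54.9 = 1136.43 mm·m/s.
Spread over the 80 km slope with efficiency ε = 0.45: R = ε·F/W = 0.45 × 1136.43 / 80000 m = 6.392e-03 mm/s.
R = 6.392e-03 × 3600 = 23.0 mm/hr.

R ≈ 23.0 mm/hr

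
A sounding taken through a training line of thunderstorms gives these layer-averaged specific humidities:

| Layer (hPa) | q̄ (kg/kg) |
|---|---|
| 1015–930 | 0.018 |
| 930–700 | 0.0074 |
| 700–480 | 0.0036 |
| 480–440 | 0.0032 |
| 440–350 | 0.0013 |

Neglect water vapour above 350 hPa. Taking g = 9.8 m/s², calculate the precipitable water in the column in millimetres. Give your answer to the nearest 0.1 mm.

PW ≈ 43.6 mm

Precipitable water is the column-integrated vapour mass per unit area: PW = (1/g) Σ q̄ Δp, with q in kg/kg and Δp in Pa (1 kg/m² of water = 1 mm).
Layer 1015–930 hPa: Δp = 85 hPa = 8500 Pa, q̄ = 0.018 kg/kg → 0.018 × 8500 / 9.8 = 15.61 mm
Layer 930–700 hPa: Δp = 230 hPa = 23000 Pa, q̄ = 0.0074 kg/kg → 0.0074 × 23000 / 9.8 = 17.37 mm
Layer 700–480 hPa: Δp = 220 hPa = 22000 Pa, q̄ = 0.0036 kg/kg → 0.0036 × 22000 / 9.8 = 8.08 mm
Layer 480–440 hPa: Δp = 40 hPa = 4000 Pa, q̄ = 0.0032 kg/kg → 0.0032 × 4000 / 9.8 = 1.31 mm
Layer 440–350 hPa: Δp = 90 hPa = 9000 Pa, q̄ = 0.0013 kg/kg → 0.0013 × 9000 / 9.8 = 1.19 mm
PW = 15.61 + 17.37 + 8.08 + 1.31 + 1.19 = 43.56 ≈ 43.6 mm.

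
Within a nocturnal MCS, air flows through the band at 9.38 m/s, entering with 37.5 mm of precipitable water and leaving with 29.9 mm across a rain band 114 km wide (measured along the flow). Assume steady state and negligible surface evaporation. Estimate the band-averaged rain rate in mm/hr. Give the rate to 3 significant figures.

Column moisture flux per unit crosswind length is F = V × PW.
Inflow: F_in = 9.38 × 37.5 = 351.75 mm·m/s
Outflow: F_out = 9.38 × 29.9 = 280.462 mm·m/s
Steady-state rate R = (F_in − F_out)/L = (351.75 − 280.462) / 114000 m = 6.253e-04 mm/s.
R = 6.253e-04 × 3600 = 2.25 mm/hr.

R ≈ 2.25 mm/hr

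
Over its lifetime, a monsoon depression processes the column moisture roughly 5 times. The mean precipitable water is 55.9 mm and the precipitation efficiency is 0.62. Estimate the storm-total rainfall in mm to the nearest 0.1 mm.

Each cycle deposits ε × PW = 0.62 × 55.9 = 34.658 mm.
Over 5 cycles: 5 × 34.658 = 173.3 mm.

rainfall ≈ 173.3 mm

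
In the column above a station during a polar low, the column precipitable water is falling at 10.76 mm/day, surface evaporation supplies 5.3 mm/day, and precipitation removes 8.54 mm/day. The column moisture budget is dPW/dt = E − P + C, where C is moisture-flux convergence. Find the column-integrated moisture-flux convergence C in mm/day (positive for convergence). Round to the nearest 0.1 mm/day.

C ≈ -7.5 mm/day

dPW/dt = -10.76 mm/day.
C = dPW/dt − E + P = (-10.76) − 5.3 + 8.54 = -7.5 mm/day.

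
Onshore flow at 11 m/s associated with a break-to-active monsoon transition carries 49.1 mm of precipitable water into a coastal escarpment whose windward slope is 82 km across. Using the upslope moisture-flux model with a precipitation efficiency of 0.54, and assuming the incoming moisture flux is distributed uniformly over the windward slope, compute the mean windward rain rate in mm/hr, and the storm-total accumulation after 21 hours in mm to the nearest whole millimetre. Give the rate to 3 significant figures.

Incoming column moisture flux per unit ridge length: F = V × PW = 11 × 49.1 = 540.1 mm·m/s.
Spread over the 82 km slope with efficiency ε = 0.54: R = ε·F/W = 0.54 × 540.1 / 82000 m = 3.557e-03 mm/s.
R = 3.557e-03 × 3600 = 12.8 mm/hr.
Over 21 h: total = 12.8 × 21 = 268.8 ≈ 269 mm.

R ≈ 12.8 mm/hr; total ≈ 269 mm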